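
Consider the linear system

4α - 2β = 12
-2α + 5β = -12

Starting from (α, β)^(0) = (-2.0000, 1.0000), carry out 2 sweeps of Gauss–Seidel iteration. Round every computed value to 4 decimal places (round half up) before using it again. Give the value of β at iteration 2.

-1.4000

Iteration 1:
  α = (12 - (-2)·1.0000) / (4) = 3.5000
  β = (-12 - (-2)·3.5000) / (5) = -1.0000
Iteration 2:
  α = (12 - (-2)·-1.0000) / (4) = 2.5000
  β = (-12 - (-2)·2.5000) / (5) = -1.4000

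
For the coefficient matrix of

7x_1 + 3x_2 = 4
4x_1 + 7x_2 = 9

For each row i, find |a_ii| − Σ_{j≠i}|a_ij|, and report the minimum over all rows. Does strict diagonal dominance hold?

3

row 1: |7| − (3) = 4
row 2: |7| − (4) = 3
minimum over rows = 3 → strictly diagonally dominant (convergence guaranteed)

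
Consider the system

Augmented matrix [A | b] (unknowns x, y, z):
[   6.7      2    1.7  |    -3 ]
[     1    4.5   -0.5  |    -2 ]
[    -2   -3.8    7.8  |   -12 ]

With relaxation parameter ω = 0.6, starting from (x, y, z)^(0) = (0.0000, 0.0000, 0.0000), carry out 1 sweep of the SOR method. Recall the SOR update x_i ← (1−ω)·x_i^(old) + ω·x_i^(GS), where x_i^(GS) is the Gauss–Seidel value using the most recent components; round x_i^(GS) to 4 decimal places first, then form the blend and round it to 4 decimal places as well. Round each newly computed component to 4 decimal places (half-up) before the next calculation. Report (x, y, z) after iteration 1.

(-0.2687, -0.2308, -1.0319)

Iteration 1:
  x: GS value = (-3 - (2)·0.0000 - (1.7)·0.0000) / (6.7) = -0.4478;  x ← (1−ω)·0.0000 + ω·-0.4478 = -0.2687
  y: GS value = (-2 - (1)·-0.2687 - (-0.5)·0.0000) / (4.5) = -0.3847;  y ← (1−ω)·0.0000 + ω·-0.3847 = -0.2308
  z: GS value = (-12 - (-2)·-0.2687 - (-3.8)·-0.2308) / (7.8) = -1.7198;  z ← (1−ω)·0.0000 + ω·-1.7198 = -1.0319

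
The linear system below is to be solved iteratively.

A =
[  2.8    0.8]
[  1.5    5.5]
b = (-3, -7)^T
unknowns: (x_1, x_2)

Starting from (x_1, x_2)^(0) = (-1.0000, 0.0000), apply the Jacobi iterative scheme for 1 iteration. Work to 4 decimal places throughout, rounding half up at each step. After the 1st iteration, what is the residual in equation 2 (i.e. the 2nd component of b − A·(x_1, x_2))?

0.1071

Iteration 1:
  x_1 = (-3 - (0.8)·0.0000) / (2.8) = -1.0714
  x_2 = (-7 - (1.5)·-1.0000) / (5.5) = -1.0000
Residual b − A·x = (0.7999, 0.1071)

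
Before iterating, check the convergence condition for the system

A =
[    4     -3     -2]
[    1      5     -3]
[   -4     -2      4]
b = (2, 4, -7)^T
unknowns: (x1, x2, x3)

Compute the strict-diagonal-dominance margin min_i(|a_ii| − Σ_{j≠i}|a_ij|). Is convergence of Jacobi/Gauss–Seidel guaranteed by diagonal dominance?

-2

row 1: |4| − (3+2) = -1
row 2: |5| − (1+3) = 1
row 3: |4| − (4+2) = -2
minimum over rows = -2 → not strictly diagonally dominant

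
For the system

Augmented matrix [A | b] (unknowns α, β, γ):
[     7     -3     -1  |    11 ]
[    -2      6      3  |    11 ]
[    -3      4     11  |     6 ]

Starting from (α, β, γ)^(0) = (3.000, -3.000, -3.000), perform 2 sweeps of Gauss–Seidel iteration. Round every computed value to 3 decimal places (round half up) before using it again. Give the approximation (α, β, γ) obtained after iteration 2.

(2.881, 3.138, 0.190)

Iteration 1:
  α = (11 - (-3)·-3.000 - (-1)·-3.000) / (7) = -0.143
  β = (11 - (-2)·-0.143 - (3)·-3.000) / (6) = 3.286
  γ = (6 - (-3)·-0.143 - (4)·3.286) / (11) = -0.688
Iteration 2:
  α = (11 - (-3)·3.286 - (-1)·-0.688) / (7) = 2.881
  β = (11 - (-2)·2.881 - (3)·-0.688) / (6) = 3.138
  γ = (6 - (-3)·2.881 - (4)·3.138) / (11) = 0.190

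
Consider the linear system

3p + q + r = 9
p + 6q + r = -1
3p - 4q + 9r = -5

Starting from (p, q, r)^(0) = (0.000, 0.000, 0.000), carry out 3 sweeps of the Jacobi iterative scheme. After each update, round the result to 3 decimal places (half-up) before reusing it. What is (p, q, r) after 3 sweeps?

(3.735, -0.435, -1.891)

Iteration 1:
  p = (9 - (1)·0.000 - (1)·0.000) / (3) = 3.000
  q = (-1 - (1)·0.000 - (1)·0.000) / (6) = -0.167
  r = (-5 - (3)·0.000 - (-4)·0.000) / (9) = -0.556
Iteration 2:
  p = (9 - (1)·-0.167 - (1)·-0.556) / (3) = 3.241
  q = (-1 - (1)·3.000 - (1)·-0.556) / (6) = -0.574
  r = (-5 - (3)·3.000 - (-4)·-0.167) / (9) = -1.630
Iteration 3:
  p = (9 - (1)·-0.574 - (1)·-1.630) / (3) = 3.735
  q = (-1 - (1)·3.241 - (1)·-1.630) / (6) = -0.435
  r = (-5 - (3)·3.241 - (-4)·-0.574) / (9) = -1.891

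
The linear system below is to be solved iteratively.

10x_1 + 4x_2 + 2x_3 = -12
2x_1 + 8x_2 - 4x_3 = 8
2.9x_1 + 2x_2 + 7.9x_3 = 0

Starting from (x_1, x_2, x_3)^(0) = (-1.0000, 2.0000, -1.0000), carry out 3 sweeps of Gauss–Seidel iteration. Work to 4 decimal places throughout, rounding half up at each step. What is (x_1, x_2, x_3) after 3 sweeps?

Iteration 1:
  x_1 = (-12 - (4)·2.0000 - (2)·-1.0000) / (10) = -1.8000
  x_2 = (8 - (2)·-1.8000 - (-4)·-1.0000) / (8) = 0.9500
  x_3 = (0 - (2.9)·-1.8000 - (2)·0.9500) / (7.9) = 0.4203
Iteration 2:
  x_1 = (-12 - (4)·0.9500 - (2)·0.4203) / (10) = -1.6641
  x_2 = (8 - (2)·-1.6641 - (-4)·0.4203) / (8) = 1.6262
  x_3 = (0 - (2.9)·-1.6641 - (2)·1.6262) / (7.9) = 0.1992
Iteration 3:
  x_1 = (-12 - (4)·1.6262 - (2)·0.1992) / (10) = -1.8903
  x_2 = (8 - (2)·-1.8903 - (-4)·0.1992) / (8) = 1.5722
  x_3 = (0 - (2.9)·-1.8903 - (2)·1.5722) / (7.9) = 0.2959

(-1.8903, 1.5722, 0.2959)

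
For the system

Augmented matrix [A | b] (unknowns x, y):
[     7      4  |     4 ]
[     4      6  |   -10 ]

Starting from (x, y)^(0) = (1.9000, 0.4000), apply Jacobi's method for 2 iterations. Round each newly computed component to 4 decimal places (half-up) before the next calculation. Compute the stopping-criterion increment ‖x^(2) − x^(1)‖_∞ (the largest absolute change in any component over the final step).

Iteration 1:
  x = (4 - (4)·0.4000) / (7) = 0.3429
  y = (-10 - (4)·1.9000) / (6) = -2.9333
Iteration 2:
  x = (4 - (4)·-2.9333) / (7) = 2.2476
  y = (-10 - (4)·0.3429) / (6) = -1.8953
Change: (1.9047, 1.0380) → max |·| = 1.9047

1.9047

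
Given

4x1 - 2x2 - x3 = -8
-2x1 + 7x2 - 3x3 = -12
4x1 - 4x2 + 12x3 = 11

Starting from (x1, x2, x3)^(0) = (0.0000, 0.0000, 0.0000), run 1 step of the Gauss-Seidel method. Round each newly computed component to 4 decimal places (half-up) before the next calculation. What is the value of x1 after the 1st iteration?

Iteration 1:
  x1 = (-8 - (-2)·0.0000 - (-1)·0.0000) / (4) = -2.0000
  x2 = (-12 - (-2)·-2.0000 - (-3)·0.0000) / (7) = -2.2857
  x3 = (11 - (4)·-2.0000 - (-4)·-2.2857) / (12) = 0.8214

-2.0000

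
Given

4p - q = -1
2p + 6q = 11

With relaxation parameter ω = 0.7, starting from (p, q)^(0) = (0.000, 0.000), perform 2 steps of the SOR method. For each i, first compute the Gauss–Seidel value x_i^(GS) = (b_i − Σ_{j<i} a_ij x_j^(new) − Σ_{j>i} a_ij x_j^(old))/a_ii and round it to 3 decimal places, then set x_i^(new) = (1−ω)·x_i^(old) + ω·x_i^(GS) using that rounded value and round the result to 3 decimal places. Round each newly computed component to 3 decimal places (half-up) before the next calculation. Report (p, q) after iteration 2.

(0.004, 1.680)

Iteration 1:
  p: GS value = (-1 - (-1)·0.000) / (4) = -0.250;  p ← (1−ω)·0.000 + ω·-0.250 = -0.175
  q: GS value = (11 - (2)·-0.175) / (6) = 1.892;  q ← (1−ω)·0.000 + ω·1.892 = 1.324
Iteration 2:
  p: GS value = (-1 - (-1)·1.324) / (4) = 0.081;  p ← (1−ω)·-0.175 + ω·0.081 = 0.004
  q: GS value = (11 - (2)·0.004) / (6) = 1.832;  q ← (1−ω)·1.324 + ω·1.832 = 1.680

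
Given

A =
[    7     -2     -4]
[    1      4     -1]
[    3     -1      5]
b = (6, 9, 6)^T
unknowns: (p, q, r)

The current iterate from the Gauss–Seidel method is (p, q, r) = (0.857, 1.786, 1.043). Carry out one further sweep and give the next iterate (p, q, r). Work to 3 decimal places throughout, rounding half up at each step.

One sweep:
  p = (6 - (-2)·1.786 - (-4)·1.043) / (7) = 1.963
  q = (9 - (1)·1.963 - (-1)·1.043) / (4) = 2.020
  r = (6 - (3)·1.963 - (-1)·2.020) / (5) = 0.426

(1.963, 2.020, 0.426)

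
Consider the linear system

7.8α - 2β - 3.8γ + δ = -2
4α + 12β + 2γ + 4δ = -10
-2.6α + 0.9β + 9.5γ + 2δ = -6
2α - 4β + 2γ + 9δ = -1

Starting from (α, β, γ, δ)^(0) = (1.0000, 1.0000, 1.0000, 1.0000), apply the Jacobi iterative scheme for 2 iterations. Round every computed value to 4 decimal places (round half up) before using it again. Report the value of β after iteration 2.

Iteration 1:
  α = (-2 - (-2)·1.0000 - (-3.8)·1.0000 - (1)·1.0000) / (7.8) = 0.3590
  β = (-10 - (4)·1.0000 - (2)·1.0000 - (4)·1.0000) / (12) = -1.6667
  γ = (-6 - (-2.6)·1.0000 - (0.9)·1.0000 - (2)·1.0000) / (9.5) = -0.6632
  δ = (-1 - (2)·1.0000 - (-4)·1.0000 - (2)·1.0000) / (9) = -0.1111
Iteration 2:
  α = (-2 - (-2)·-1.6667 - (-3.8)·-0.6632 - (1)·-0.1111) / (7.8) = -0.9926
  β = (-10 - (4)·0.3590 - (2)·-0.6632 - (4)·-0.1111) / (12) = -0.8054
  γ = (-6 - (-2.6)·0.3590 - (0.9)·-1.6667 - (2)·-0.1111) / (9.5) = -0.3520
  δ = (-1 - (2)·0.3590 - (-4)·-1.6667 - (2)·-0.6632) / (9) = -0.7843

-0.8054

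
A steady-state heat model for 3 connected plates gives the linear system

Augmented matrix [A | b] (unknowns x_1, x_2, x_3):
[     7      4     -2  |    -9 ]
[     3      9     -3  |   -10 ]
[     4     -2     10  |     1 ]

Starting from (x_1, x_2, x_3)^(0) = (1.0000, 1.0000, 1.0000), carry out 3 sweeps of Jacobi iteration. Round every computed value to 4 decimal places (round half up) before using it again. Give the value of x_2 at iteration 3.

-0.7159

Iteration 1:
  x_1 = (-9 - (4)·1.0000 - (-2)·1.0000) / (7) = -1.5714
  x_2 = (-10 - (3)·1.0000 - (-3)·1.0000) / (9) = -1.1111
  x_3 = (1 - (4)·1.0000 - (-2)·1.0000) / (10) = -0.1000
Iteration 2:
  x_1 = (-9 - (4)·-1.1111 - (-2)·-0.1000) / (7) = -0.6794
  x_2 = (-10 - (3)·-1.5714 - (-3)·-0.1000) / (9) = -0.6206
  x_3 = (1 - (4)·-1.5714 - (-2)·-1.1111) / (10) = 0.5063
Iteration 3:
  x_1 = (-9 - (4)·-0.6206 - (-2)·0.5063) / (7) = -0.7864
  x_2 = (-10 - (3)·-0.6794 - (-3)·0.5063) / (9) = -0.7159
  x_3 = (1 - (4)·-0.6794 - (-2)·-0.6206) / (10) = 0.2476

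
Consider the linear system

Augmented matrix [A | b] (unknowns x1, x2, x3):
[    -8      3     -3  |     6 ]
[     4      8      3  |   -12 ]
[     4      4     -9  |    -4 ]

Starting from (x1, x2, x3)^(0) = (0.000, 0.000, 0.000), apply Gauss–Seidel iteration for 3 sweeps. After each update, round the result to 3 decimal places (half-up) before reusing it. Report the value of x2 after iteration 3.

-0.895

Iteration 1:
  x1 = (6 - (3)·0.000 - (-3)·0.000) / (-8) = -0.750
  x2 = (-12 - (4)·-0.750 - (3)·0.000) / (8) = -1.125
  x3 = (-4 - (4)·-0.750 - (4)·-1.125) / (-9) = -0.389
Iteration 2:
  x1 = (6 - (3)·-1.125 - (-3)·-0.389) / (-8) = -1.026
  x2 = (-12 - (4)·-1.026 - (3)·-0.389) / (8) = -0.841
  x3 = (-4 - (4)·-1.026 - (4)·-0.841) / (-9) = -0.385
Iteration 3:
  x1 = (6 - (3)·-0.841 - (-3)·-0.385) / (-8) = -0.921
  x2 = (-12 - (4)·-0.921 - (3)·-0.385) / (8) = -0.895
  x3 = (-4 - (4)·-0.921 - (4)·-0.895) / (-9) = -0.363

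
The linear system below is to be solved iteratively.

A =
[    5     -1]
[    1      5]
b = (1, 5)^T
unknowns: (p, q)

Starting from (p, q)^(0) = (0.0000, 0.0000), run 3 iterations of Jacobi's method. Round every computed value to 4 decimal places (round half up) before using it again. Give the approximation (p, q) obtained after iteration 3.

(0.3920, 0.9200)

Iteration 1:
  p = (1 - (-1)·0.0000) / (5) = 0.2000
  q = (5 - (1)·0.0000) / (5) = 1.0000
Iteration 2:
  p = (1 - (-1)·1.0000) / (5) = 0.4000
  q = (5 - (1)·0.2000) / (5) = 0.9600
Iteration 3:
  p = (1 - (-1)·0.9600) / (5) = 0.3920
  q = (5 - (1)·0.4000) / (5) = 0.9200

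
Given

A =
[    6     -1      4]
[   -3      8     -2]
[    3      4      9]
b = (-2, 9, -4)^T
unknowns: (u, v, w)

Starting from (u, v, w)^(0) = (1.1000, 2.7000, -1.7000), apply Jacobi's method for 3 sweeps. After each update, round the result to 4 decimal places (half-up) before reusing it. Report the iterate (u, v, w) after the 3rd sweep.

Iteration 1:
  u = (-2 - (-1)·2.7000 - (4)·-1.7000) / (6) = 1.2500
  v = (9 - (-3)·1.1000 - (-2)·-1.7000) / (8) = 1.1125
  w = (-4 - (3)·1.1000 - (4)·2.7000) / (9) = -2.0111
Iteration 2:
  u = (-2 - (-1)·1.1125 - (4)·-2.0111) / (6) = 1.1928
  v = (9 - (-3)·1.2500 - (-2)·-2.0111) / (8) = 1.0910
  w = (-4 - (3)·1.2500 - (4)·1.1125) / (9) = -1.3556
Iteration 3:
  u = (-2 - (-1)·1.0910 - (4)·-1.3556) / (6) = 0.7522
  v = (9 - (-3)·1.1928 - (-2)·-1.3556) / (8) = 1.2334
  w = (-4 - (3)·1.1928 - (4)·1.0910) / (9) = -1.3269

(0.7522, 1.2334, -1.3269)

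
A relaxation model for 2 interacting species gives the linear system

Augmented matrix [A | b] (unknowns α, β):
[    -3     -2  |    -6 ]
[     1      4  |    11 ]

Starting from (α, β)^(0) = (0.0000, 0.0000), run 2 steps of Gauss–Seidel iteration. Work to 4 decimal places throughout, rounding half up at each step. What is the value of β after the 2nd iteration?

Iteration 1:
  α = (-6 - (-2)·0.0000) / (-3) = 2.0000
  β = (11 - (1)·2.0000) / (4) = 2.2500
Iteration 2:
  α = (-6 - (-2)·2.2500) / (-3) = 0.5000
  β = (11 - (1)·0.5000) / (4) = 2.6250

2.6250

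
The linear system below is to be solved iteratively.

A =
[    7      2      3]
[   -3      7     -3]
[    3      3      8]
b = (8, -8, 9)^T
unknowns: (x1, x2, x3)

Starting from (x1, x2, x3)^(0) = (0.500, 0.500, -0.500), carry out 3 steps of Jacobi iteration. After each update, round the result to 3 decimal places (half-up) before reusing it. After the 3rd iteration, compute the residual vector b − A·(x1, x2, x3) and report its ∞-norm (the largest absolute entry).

Iteration 1:
  x1 = (8 - (2)·0.500 - (3)·-0.500) / (7) = 1.214
  x2 = (-8 - (-3)·0.500 - (-3)·-0.500) / (7) = -1.143
  x3 = (9 - (3)·0.500 - (3)·0.500) / (8) = 0.750
Iteration 2:
  x1 = (8 - (2)·-1.143 - (3)·0.750) / (7) = 1.148
  x2 = (-8 - (-3)·1.214 - (-3)·0.750) / (7) = -0.301
  x3 = (9 - (3)·1.214 - (3)·-1.143) / (8) = 1.098
Iteration 3:
  x1 = (8 - (2)·-0.301 - (3)·1.098) / (7) = 0.758
  x2 = (-8 - (-3)·1.148 - (-3)·1.098) / (7) = -0.180
  x3 = (9 - (3)·1.148 - (3)·-0.301) / (8) = 0.807
Residual b − A·x = (0.633, -2.045, 0.810); ∞-norm = 2.045

2.045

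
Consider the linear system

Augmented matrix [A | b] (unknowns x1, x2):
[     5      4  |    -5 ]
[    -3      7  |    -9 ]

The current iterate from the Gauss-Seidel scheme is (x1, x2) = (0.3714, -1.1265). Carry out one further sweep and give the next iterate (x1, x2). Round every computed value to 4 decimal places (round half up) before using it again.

One sweep:
  x1 = (-5 - (4)·-1.1265) / (5) = -0.0988
  x2 = (-9 - (-3)·-0.0988) / (7) = -1.3281

(-0.0988, -1.3281)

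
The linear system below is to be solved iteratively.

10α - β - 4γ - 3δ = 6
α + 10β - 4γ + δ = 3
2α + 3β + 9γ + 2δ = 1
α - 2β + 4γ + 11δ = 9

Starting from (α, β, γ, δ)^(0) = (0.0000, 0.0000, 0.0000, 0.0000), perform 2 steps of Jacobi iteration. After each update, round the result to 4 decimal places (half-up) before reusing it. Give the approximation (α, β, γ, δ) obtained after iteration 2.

(0.9199, 0.2026, -0.3040, 0.7778)

Iteration 1:
  α = (6 - (-1)·0.0000 - (-4)·0.0000 - (-3)·0.0000) / (10) = 0.6000
  β = (3 - (1)·0.0000 - (-4)·0.0000 - (1)·0.0000) / (10) = 0.3000
  γ = (1 - (2)·0.0000 - (3)·0.0000 - (2)·0.0000) / (9) = 0.1111
  δ = (9 - (1)·0.0000 - (-2)·0.0000 - (4)·0.0000) / (11) = 0.8182
Iteration 2:
  α = (6 - (-1)·0.3000 - (-4)·0.1111 - (-3)·0.8182) / (10) = 0.9199
  β = (3 - (1)·0.6000 - (-4)·0.1111 - (1)·0.8182) / (10) = 0.2026
  γ = (1 - (2)·0.6000 - (3)·0.3000 - (2)·0.8182) / (9) = -0.3040
  δ = (9 - (1)·0.6000 - (-2)·0.3000 - (4)·0.1111) / (11) = 0.7778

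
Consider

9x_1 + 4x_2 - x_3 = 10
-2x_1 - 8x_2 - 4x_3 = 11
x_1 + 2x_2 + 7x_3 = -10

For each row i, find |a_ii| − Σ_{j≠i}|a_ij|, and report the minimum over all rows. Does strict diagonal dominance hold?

row 1: |9| − (4+1) = 4
row 2: |-8| − (2+4) = 2
row 3: |7| − (1+2) = 4
minimum over rows = 2 → strictly diagonally dominant (convergence guaranteed)

2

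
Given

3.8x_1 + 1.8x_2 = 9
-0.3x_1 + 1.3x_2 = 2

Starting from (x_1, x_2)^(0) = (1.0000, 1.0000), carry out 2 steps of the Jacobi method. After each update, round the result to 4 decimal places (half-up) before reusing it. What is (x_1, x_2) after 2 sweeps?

(1.5304, 1.9757)

Iteration 1:
  x_1 = (9 - (1.8)·1.0000) / (3.8) = 1.8947
  x_2 = (2 - (-0.3)·1.0000) / (1.3) = 1.7692
Iteration 2:
  x_1 = (9 - (1.8)·1.7692) / (3.8) = 1.5304
  x_2 = (2 - (-0.3)·1.8947) / (1.3) = 1.9757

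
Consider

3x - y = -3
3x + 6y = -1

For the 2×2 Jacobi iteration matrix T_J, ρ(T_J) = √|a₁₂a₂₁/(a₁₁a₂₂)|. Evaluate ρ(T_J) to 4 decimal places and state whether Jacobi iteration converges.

a₁₂a₂₁/(a₁₁a₂₂) = (-1)·(3) / ((3)·(6)) = -0.166667
ρ = √|-0.166667| = √0.166667 = 0.4082
ρ < 1, so Jacobi converges

0.4082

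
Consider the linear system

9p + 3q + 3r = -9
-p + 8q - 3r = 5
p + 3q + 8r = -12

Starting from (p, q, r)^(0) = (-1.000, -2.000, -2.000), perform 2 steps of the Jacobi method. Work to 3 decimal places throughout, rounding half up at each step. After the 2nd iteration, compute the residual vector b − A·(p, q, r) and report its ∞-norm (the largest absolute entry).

3.508

Iteration 1:
  p = (-9 - (3)·-2.000 - (3)·-2.000) / (9) = 0.333
  q = (5 - (-1)·-1.000 - (-3)·-2.000) / (8) = -0.250
  r = (-12 - (1)·-1.000 - (3)·-2.000) / (8) = -0.625
Iteration 2:
  p = (-9 - (3)·-0.250 - (3)·-0.625) / (9) = -0.708
  q = (5 - (-1)·0.333 - (-3)·-0.625) / (8) = 0.432
  r = (-12 - (1)·0.333 - (3)·-0.250) / (8) = -1.448
Residual b − A·x = (0.420, -3.508, -1.004); ∞-norm = 3.508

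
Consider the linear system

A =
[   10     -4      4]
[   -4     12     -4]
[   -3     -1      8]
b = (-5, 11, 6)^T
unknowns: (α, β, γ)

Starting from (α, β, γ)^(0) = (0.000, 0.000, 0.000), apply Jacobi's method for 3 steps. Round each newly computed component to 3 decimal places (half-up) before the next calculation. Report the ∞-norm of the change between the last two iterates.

Iteration 1:
  α = (-5 - (-4)·0.000 - (4)·0.000) / (10) = -0.500
  β = (11 - (-4)·0.000 - (-4)·0.000) / (12) = 0.917
  γ = (6 - (-3)·0.000 - (-1)·0.000) / (8) = 0.750
Iteration 2:
  α = (-5 - (-4)·0.917 - (4)·0.750) / (10) = -0.433
  β = (11 - (-4)·-0.500 - (-4)·0.750) / (12) = 1.000
  γ = (6 - (-3)·-0.500 - (-1)·0.917) / (8) = 0.677
Iteration 3:
  α = (-5 - (-4)·1.000 - (4)·0.677) / (10) = -0.371
  β = (11 - (-4)·-0.433 - (-4)·0.677) / (12) = 0.998
  γ = (6 - (-3)·-0.433 - (-1)·1.000) / (8) = 0.713
Change: (0.062, -0.002, 0.036) → max |·| = 0.062

0.062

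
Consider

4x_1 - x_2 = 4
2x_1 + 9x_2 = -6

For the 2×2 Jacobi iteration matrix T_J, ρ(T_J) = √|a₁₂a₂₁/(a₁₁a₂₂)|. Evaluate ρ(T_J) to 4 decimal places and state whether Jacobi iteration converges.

0.2357

a₁₂a₂₁/(a₁₁a₂₂) = (-1)·(2) / ((4)·(9)) = -0.055556
ρ = √|-0.055556| = √0.055556 = 0.2357
ρ < 1, so Jacobi converges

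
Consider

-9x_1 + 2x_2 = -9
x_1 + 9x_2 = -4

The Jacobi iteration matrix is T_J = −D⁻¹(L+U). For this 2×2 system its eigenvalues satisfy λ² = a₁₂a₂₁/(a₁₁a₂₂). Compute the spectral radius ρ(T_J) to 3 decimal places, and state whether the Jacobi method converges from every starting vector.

a₁₂a₂₁/(a₁₁a₂₂) = (2)·(1) / ((-9)·(9)) = -0.024691
ρ = √|-0.024691| = √0.024691 = 0.157
ρ < 1, so Jacobi converges

0.157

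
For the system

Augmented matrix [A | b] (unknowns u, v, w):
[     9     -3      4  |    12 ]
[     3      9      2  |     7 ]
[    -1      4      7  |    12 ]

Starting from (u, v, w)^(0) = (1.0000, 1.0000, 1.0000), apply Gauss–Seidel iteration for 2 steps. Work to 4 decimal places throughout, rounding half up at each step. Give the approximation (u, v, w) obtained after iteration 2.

Iteration 1:
  u = (12 - (-3)·1.0000 - (4)·1.0000) / (9) = 1.2222
  v = (7 - (3)·1.2222 - (2)·1.0000) / (9) = 0.1482
  w = (12 - (-1)·1.2222 - (4)·0.1482) / (7) = 1.8042
Iteration 2:
  u = (12 - (-3)·0.1482 - (4)·1.8042) / (9) = 0.5809
  v = (7 - (3)·0.5809 - (2)·1.8042) / (9) = 0.1832
  w = (12 - (-1)·0.5809 - (4)·0.1832) / (7) = 1.6926

(0.5809, 0.1832, 1.6926)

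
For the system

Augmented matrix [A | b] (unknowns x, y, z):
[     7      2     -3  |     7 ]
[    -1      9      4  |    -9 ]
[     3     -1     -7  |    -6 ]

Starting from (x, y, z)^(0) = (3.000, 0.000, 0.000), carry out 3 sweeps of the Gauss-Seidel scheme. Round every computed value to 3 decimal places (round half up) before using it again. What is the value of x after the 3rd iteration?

2.202

Iteration 1:
  x = (7 - (2)·0.000 - (-3)·0.000) / (7) = 1.000
  y = (-9 - (-1)·1.000 - (4)·0.000) / (9) = -0.889
  z = (-6 - (3)·1.000 - (-1)·-0.889) / (-7) = 1.413
Iteration 2:
  x = (7 - (2)·-0.889 - (-3)·1.413) / (7) = 1.860
  y = (-9 - (-1)·1.860 - (4)·1.413) / (9) = -1.421
  z = (-6 - (3)·1.860 - (-1)·-1.421) / (-7) = 1.857
Iteration 3:
  x = (7 - (2)·-1.421 - (-3)·1.857) / (7) = 2.202
  y = (-9 - (-1)·2.202 - (4)·1.857) / (9) = -1.581
  z = (-6 - (3)·2.202 - (-1)·-1.581) / (-7) = 2.027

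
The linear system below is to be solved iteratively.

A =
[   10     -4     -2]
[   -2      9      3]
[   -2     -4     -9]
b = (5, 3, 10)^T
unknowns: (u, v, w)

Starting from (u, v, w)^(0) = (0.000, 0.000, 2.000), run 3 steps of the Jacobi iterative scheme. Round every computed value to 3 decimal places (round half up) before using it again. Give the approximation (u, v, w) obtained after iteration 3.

Iteration 1:
  u = (5 - (-4)·0.000 - (-2)·2.000) / (10) = 0.900
  v = (3 - (-2)·0.000 - (3)·2.000) / (9) = -0.333
  w = (10 - (-2)·0.000 - (-4)·0.000) / (-9) = -1.111
Iteration 2:
  u = (5 - (-4)·-0.333 - (-2)·-1.111) / (10) = 0.145
  v = (3 - (-2)·0.900 - (3)·-1.111) / (9) = 0.904
  w = (10 - (-2)·0.900 - (-4)·-0.333) / (-9) = -1.163
Iteration 3:
  u = (5 - (-4)·0.904 - (-2)·-1.163) / (10) = 0.629
  v = (3 - (-2)·0.145 - (3)·-1.163) / (9) = 0.753
  w = (10 - (-2)·0.145 - (-4)·0.904) / (-9) = -1.545

(0.629, 0.753, -1.545)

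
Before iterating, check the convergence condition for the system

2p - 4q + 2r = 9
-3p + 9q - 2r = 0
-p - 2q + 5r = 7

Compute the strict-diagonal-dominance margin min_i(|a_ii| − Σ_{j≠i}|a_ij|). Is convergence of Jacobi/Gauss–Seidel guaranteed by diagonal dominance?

row 1: |2| − (4+2) = -4
row 2: |9| − (3+2) = 4
row 3: |5| − (1+2) = 2
minimum over rows = -4 → not strictly diagonally dominant

-4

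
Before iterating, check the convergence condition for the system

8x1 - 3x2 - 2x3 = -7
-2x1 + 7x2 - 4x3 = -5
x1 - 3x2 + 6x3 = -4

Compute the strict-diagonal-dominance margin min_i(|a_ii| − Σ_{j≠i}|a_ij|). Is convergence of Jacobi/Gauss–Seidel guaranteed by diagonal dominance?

row 1: |8| − (3+2) = 3
row 2: |7| − (2+4) = 1
row 3: |6| − (1+3) = 2
minimum over rows = 1 → strictly diagonally dominant (convergence guaranteed)

1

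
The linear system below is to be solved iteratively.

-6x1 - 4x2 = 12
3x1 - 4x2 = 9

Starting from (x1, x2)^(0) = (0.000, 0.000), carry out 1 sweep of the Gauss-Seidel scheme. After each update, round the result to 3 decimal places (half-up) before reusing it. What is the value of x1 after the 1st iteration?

-2.000

Iteration 1:
  x1 = (12 - (-4)·0.000) / (-6) = -2.000
  x2 = (9 - (3)·-2.000) / (-4) = -3.750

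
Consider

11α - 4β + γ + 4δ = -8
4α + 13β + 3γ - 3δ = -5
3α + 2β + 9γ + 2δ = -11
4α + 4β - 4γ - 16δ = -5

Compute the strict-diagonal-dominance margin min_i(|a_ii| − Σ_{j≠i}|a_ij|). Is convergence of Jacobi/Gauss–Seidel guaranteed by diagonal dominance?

row 1: |11| − (4+1+4) = 2
row 2: |13| − (4+3+3) = 3
row 3: |9| − (3+2+2) = 2
row 4: |-16| − (4+4+4) = 4
minimum over rows = 2 → strictly diagonally dominant (convergence guaranteed)

2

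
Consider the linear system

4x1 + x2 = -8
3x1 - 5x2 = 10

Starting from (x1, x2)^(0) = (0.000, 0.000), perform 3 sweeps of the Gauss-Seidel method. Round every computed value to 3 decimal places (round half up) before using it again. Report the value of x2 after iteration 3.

-2.792

Iteration 1:
  x1 = (-8 - (1)·0.000) / (4) = -2.000
  x2 = (10 - (3)·-2.000) / (-5) = -3.200
Iteration 2:
  x1 = (-8 - (1)·-3.200) / (4) = -1.200
  x2 = (10 - (3)·-1.200) / (-5) = -2.720
Iteration 3:
  x1 = (-8 - (1)·-2.720) / (4) = -1.320
  x2 = (10 - (3)·-1.320) / (-5) = -2.792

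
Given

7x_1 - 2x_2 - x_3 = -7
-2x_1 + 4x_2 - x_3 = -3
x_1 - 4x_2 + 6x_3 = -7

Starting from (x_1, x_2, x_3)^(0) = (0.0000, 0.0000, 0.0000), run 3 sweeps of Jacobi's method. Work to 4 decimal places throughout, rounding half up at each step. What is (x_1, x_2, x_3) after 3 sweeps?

Iteration 1:
  x_1 = (-7 - (-2)·0.0000 - (-1)·0.0000) / (7) = -1.0000
  x_2 = (-3 - (-2)·0.0000 - (-1)·0.0000) / (4) = -0.7500
  x_3 = (-7 - (1)·0.0000 - (-4)·0.0000) / (6) = -1.1667
Iteration 2:
  x_1 = (-7 - (-2)·-0.7500 - (-1)·-1.1667) / (7) = -1.3810
  x_2 = (-3 - (-2)·-1.0000 - (-1)·-1.1667) / (4) = -1.5417
  x_3 = (-7 - (1)·-1.0000 - (-4)·-0.7500) / (6) = -1.5000
Iteration 3:
  x_1 = (-7 - (-2)·-1.5417 - (-1)·-1.5000) / (7) = -1.6548
  x_2 = (-3 - (-2)·-1.3810 - (-1)·-1.5000) / (4) = -1.8155
  x_3 = (-7 - (1)·-1.3810 - (-4)·-1.5417) / (6) = -1.9643

(-1.6548, -1.8155, -1.9643)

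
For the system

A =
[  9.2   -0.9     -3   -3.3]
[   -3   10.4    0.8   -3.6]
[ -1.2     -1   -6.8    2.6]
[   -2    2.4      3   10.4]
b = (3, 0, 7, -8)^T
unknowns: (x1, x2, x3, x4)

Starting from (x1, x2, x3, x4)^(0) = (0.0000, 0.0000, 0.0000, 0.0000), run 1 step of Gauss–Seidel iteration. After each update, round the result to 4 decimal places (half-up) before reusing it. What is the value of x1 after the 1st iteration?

0.3261

Iteration 1:
  x1 = (3 - (-0.9)·0.0000 - (-3)·0.0000 - (-3.3)·0.0000) / (9.2) = 0.3261
  x2 = (0 - (-3)·0.3261 - (0.8)·0.0000 - (-3.6)·0.0000) / (10.4) = 0.0941
  x3 = (7 - (-1.2)·0.3261 - (-1)·0.0941 - (2.6)·0.0000) / (-6.8) = -1.1008
  x4 = (-8 - (-2)·0.3261 - (2.4)·0.0941 - (3)·-1.1008) / (10.4) = -0.4107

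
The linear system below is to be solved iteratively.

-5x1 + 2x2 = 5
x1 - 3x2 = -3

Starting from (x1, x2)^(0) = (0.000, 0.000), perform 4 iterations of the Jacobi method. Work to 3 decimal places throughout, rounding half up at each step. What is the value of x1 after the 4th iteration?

-0.680

Iteration 1:
  x1 = (5 - (2)·0.000) / (-5) = -1.000
  x2 = (-3 - (1)·0.000) / (-3) = 1.000
Iteration 2:
  x1 = (5 - (2)·1.000) / (-5) = -0.600
  x2 = (-3 - (1)·-1.000) / (-3) = 0.667
Iteration 3:
  x1 = (5 - (2)·0.667) / (-5) = -0.733
  x2 = (-3 - (1)·-0.600) / (-3) = 0.800
Iteration 4:
  x1 = (5 - (2)·0.800) / (-5) = -0.680
  x2 = (-3 - (1)·-0.733) / (-3) = 0.756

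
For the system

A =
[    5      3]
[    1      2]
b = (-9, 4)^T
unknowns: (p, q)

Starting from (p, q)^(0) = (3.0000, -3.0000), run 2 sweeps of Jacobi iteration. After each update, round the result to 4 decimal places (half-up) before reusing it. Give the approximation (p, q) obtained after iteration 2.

Iteration 1:
  p = (-9 - (3)·-3.0000) / (5) = 0.0000
  q = (4 - (1)·3.0000) / (2) = 0.5000
Iteration 2:
  p = (-9 - (3)·0.5000) / (5) = -2.1000
  q = (4 - (1)·0.0000) / (2) = 2.0000

(-2.1000, 2.0000)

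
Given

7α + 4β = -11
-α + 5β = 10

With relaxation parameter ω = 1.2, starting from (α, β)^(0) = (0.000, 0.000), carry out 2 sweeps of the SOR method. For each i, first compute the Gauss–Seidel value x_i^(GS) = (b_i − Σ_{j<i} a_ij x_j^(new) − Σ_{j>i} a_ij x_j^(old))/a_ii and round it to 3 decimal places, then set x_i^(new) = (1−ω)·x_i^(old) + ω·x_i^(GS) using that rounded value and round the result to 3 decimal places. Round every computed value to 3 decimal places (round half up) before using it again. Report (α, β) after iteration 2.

Iteration 1:
  α: GS value = (-11 - (4)·0.000) / (7) = -1.571;  α ← (1−ω)·0.000 + ω·-1.571 = -1.885
  β: GS value = (10 - (-1)·-1.885) / (5) = 1.623;  β ← (1−ω)·0.000 + ω·1.623 = 1.948
Iteration 2:
  α: GS value = (-11 - (4)·1.948) / (7) = -2.685;  α ← (1−ω)·-1.885 + ω·-2.685 = -2.845
  β: GS value = (10 - (-1)·-2.845) / (5) = 1.431;  β ← (1−ω)·1.948 + ω·1.431 = 1.328

(-2.845, 1.328)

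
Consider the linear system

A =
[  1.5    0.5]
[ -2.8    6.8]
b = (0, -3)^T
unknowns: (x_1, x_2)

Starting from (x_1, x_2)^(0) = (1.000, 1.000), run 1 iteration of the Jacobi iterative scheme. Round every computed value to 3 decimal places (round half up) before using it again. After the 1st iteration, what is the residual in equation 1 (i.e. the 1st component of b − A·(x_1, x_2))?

0.514

Iteration 1:
  x_1 = (0 - (0.5)·1.000) / (1.5) = -0.333
  x_2 = (-3 - (-2.8)·1.000) / (6.8) = -0.029
Residual b − A·x = (0.514, -3.735)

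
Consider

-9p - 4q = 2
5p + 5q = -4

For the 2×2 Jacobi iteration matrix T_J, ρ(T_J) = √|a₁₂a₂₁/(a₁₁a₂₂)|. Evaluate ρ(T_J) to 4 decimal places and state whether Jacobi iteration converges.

0.6667

a₁₂a₂₁/(a₁₁a₂₂) = (-4)·(5) / ((-9)·(5)) = 0.444444
ρ = √|0.444444| = √0.444444 = 0.6667
ρ < 1, so Jacobi converges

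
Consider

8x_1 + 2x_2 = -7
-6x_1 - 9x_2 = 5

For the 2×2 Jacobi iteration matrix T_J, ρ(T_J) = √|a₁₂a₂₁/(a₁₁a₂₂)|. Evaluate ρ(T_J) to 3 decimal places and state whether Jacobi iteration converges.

0.408

a₁₂a₂₁/(a₁₁a₂₂) = (2)·(-6) / ((8)·(-9)) = 0.166667
ρ = √|0.166667| = √0.166667 = 0.408
ρ < 1, so Jacobi converges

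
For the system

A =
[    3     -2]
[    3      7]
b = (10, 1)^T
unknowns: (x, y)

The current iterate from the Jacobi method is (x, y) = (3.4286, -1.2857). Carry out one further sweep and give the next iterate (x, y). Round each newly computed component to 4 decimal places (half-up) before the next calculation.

One sweep:
  x = (10 - (-2)·-1.2857) / (3) = 2.4762
  y = (1 - (3)·3.4286) / (7) = -1.3265

(2.4762, -1.3265)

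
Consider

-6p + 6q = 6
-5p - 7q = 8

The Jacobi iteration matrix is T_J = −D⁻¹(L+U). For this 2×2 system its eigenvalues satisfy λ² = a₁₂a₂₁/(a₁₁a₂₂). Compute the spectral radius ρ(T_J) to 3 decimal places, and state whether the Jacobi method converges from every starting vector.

0.845

a₁₂a₂₁/(a₁₁a₂₂) = (6)·(-5) / ((-6)·(-7)) = -0.714286
ρ = √|-0.714286| = √0.714286 = 0.845
ρ < 1, so Jacobi converges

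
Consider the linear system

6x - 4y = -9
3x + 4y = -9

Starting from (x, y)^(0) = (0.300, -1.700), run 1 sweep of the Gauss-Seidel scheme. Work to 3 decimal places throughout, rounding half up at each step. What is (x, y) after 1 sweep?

Iteration 1:
  x = (-9 - (-4)·-1.700) / (6) = -2.633
  y = (-9 - (3)·-2.633) / (4) = -0.275

(-2.633, -0.275)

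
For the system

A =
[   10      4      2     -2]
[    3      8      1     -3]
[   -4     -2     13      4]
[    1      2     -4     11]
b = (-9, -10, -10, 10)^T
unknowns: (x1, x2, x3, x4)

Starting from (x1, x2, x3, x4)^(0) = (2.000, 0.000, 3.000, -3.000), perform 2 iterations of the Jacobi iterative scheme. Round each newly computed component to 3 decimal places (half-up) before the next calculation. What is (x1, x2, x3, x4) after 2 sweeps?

Iteration 1:
  x1 = (-9 - (4)·0.000 - (2)·3.000 - (-2)·-3.000) / (10) = -2.100
  x2 = (-10 - (3)·2.000 - (1)·3.000 - (-3)·-3.000) / (8) = -3.500
  x3 = (-10 - (-4)·2.000 - (-2)·0.000 - (4)·-3.000) / (13) = 0.769
  x4 = (10 - (1)·2.000 - (2)·0.000 - (-4)·3.000) / (11) = 1.818
Iteration 2:
  x1 = (-9 - (4)·-3.500 - (2)·0.769 - (-2)·1.818) / (10) = 0.710
  x2 = (-10 - (3)·-2.100 - (1)·0.769 - (-3)·1.818) / (8) = 0.123
  x3 = (-10 - (-4)·-2.100 - (-2)·-3.500 - (4)·1.818) / (13) = -2.513
  x4 = (10 - (1)·-2.100 - (2)·-3.500 - (-4)·0.769) / (11) = 2.016

(0.710, 0.123, -2.513, 2.016)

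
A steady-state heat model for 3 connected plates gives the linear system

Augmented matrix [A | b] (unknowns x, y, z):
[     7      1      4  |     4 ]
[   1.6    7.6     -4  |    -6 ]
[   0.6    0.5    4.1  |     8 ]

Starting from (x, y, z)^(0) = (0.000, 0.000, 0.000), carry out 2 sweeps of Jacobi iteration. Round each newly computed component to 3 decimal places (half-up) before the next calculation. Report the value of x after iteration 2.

Iteration 1:
  x = (4 - (1)·0.000 - (4)·0.000) / (7) = 0.571
  y = (-6 - (1.6)·0.000 - (-4)·0.000) / (7.6) = -0.789
  z = (8 - (0.6)·0.000 - (0.5)·0.000) / (4.1) = 1.951
Iteration 2:
  x = (4 - (1)·-0.789 - (4)·1.951) / (7) = -0.431
  y = (-6 - (1.6)·0.571 - (-4)·1.951) / (7.6) = 0.117
  z = (8 - (0.6)·0.571 - (0.5)·-0.789) / (4.1) = 1.964

-0.431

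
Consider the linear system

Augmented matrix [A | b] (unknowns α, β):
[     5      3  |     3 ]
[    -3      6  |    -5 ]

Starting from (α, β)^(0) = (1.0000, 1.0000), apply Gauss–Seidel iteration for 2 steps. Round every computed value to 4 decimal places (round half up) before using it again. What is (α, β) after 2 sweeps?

(1.1000, -0.2833)

Iteration 1:
  α = (3 - (3)·1.0000) / (5) = 0.0000
  β = (-5 - (-3)·0.0000) / (6) = -0.8333
Iteration 2:
  α = (3 - (3)·-0.8333) / (5) = 1.1000
  β = (-5 - (-3)·1.1000) / (6) = -0.2833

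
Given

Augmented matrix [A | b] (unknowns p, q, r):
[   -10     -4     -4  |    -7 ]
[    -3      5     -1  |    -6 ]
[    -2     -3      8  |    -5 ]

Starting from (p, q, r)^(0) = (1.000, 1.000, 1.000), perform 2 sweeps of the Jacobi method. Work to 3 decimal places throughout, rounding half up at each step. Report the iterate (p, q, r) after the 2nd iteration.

Iteration 1:
  p = (-7 - (-4)·1.000 - (-4)·1.000) / (-10) = -0.100
  q = (-6 - (-3)·1.000 - (-1)·1.000) / (5) = -0.400
  r = (-5 - (-2)·1.000 - (-3)·1.000) / (8) = 0.000
Iteration 2:
  p = (-7 - (-4)·-0.400 - (-4)·0.000) / (-10) = 0.860
  q = (-6 - (-3)·-0.100 - (-1)·0.000) / (5) = -1.260
  r = (-5 - (-2)·-0.100 - (-3)·-0.400) / (8) = -0.800

(0.860, -1.260, -0.800)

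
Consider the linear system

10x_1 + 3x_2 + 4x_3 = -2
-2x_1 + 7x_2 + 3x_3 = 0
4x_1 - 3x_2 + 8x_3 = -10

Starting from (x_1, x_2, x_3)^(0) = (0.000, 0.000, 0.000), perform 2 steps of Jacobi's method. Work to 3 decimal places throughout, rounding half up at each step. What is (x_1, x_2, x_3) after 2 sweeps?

Iteration 1:
  x_1 = (-2 - (3)·0.000 - (4)·0.000) / (10) = -0.200
  x_2 = (0 - (-2)·0.000 - (3)·0.000) / (7) = 0.000
  x_3 = (-10 - (4)·0.000 - (-3)·0.000) / (8) = -1.250
Iteration 2:
  x_1 = (-2 - (3)·0.000 - (4)·-1.250) / (10) = 0.300
  x_2 = (0 - (-2)·-0.200 - (3)·-1.250) / (7) = 0.479
  x_3 = (-10 - (4)·-0.200 - (-3)·0.000) / (8) = -1.150

(0.300, 0.479, -1.150)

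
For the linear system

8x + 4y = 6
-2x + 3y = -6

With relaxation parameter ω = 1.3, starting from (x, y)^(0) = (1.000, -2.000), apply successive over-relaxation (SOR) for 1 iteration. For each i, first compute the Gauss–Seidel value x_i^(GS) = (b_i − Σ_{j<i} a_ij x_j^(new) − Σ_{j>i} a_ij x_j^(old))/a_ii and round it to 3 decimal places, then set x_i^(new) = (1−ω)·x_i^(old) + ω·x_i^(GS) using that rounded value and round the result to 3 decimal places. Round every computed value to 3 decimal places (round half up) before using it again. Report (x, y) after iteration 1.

Iteration 1:
  x: GS value = (6 - (4)·-2.000) / (8) = 1.750;  x ← (1−ω)·1.000 + ω·1.750 = 1.975
  y: GS value = (-6 - (-2)·1.975) / (3) = -0.683;  y ← (1−ω)·-2.000 + ω·-0.683 = -0.288

(1.975, -0.288)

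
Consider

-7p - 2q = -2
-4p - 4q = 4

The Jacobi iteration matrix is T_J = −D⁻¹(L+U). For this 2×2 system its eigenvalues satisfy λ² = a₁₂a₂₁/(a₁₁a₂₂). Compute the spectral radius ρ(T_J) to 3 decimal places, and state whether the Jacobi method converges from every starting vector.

a₁₂a₂₁/(a₁₁a₂₂) = (-2)·(-4) / ((-7)·(-4)) = 0.285714
ρ = √|0.285714| = √0.285714 = 0.535
ρ < 1, so Jacobi converges

0.535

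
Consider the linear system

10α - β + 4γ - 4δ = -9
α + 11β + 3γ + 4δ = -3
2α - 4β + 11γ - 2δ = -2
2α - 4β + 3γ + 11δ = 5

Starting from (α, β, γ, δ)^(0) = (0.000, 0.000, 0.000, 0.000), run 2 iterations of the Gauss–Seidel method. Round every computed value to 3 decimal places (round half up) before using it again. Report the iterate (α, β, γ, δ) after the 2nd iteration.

(-0.655, -0.398, -0.103, 0.457)

Iteration 1:
  α = (-9 - (-1)·0.000 - (4)·0.000 - (-4)·0.000) / (10) = -0.900
  β = (-3 - (1)·-0.900 - (3)·0.000 - (4)·0.000) / (11) = -0.191
  γ = (-2 - (2)·-0.900 - (-4)·-0.191 - (-2)·0.000) / (11) = -0.088
  δ = (5 - (2)·-0.900 - (-4)·-0.191 - (3)·-0.088) / (11) = 0.573
Iteration 2:
  α = (-9 - (-1)·-0.191 - (4)·-0.088 - (-4)·0.573) / (10) = -0.655
  β = (-3 - (1)·-0.655 - (3)·-0.088 - (4)·0.573) / (11) = -0.398
  γ = (-2 - (2)·-0.655 - (-4)·-0.398 - (-2)·0.573) / (11) = -0.103
  δ = (5 - (2)·-0.655 - (-4)·-0.398 - (3)·-0.103) / (11) = 0.457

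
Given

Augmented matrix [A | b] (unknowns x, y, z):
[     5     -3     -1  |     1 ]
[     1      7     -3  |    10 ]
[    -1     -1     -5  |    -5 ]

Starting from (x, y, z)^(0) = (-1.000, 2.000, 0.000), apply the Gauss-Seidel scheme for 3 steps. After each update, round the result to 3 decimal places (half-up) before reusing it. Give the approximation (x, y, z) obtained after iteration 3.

Iteration 1:
  x = (1 - (-3)·2.000 - (-1)·0.000) / (5) = 1.400
  y = (10 - (1)·1.400 - (-3)·0.000) / (7) = 1.229
  z = (-5 - (-1)·1.400 - (-1)·1.229) / (-5) = 0.474
Iteration 2:
  x = (1 - (-3)·1.229 - (-1)·0.474) / (5) = 1.032
  y = (10 - (1)·1.032 - (-3)·0.474) / (7) = 1.484
  z = (-5 - (-1)·1.032 - (-1)·1.484) / (-5) = 0.497
Iteration 3:
  x = (1 - (-3)·1.484 - (-1)·0.497) / (5) = 1.190
  y = (10 - (1)·1.190 - (-3)·0.497) / (7) = 1.472
  z = (-5 - (-1)·1.190 - (-1)·1.472) / (-5) = 0.468

(1.190, 1.472, 0.468)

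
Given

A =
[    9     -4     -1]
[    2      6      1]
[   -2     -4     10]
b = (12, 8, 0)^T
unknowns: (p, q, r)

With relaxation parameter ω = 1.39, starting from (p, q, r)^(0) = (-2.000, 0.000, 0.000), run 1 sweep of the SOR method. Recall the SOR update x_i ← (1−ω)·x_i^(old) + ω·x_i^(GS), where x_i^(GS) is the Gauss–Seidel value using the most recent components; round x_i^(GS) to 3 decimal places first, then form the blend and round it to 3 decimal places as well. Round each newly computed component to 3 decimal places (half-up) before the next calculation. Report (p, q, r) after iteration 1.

(2.633, 0.634, 1.084)

Iteration 1:
  p: GS value = (12 - (-4)·0.000 - (-1)·0.000) / (9) = 1.333;  p ← (1−ω)·-2.000 + ω·1.333 = 2.633
  q: GS value = (8 - (2)·2.633 - (1)·0.000) / (6) = 0.456;  q ← (1−ω)·0.000 + ω·0.456 = 0.634
  r: GS value = (0 - (-2)·2.633 - (-4)·0.634) / (10) = 0.780;  r ← (1−ω)·0.000 + ω·0.780 = 1.084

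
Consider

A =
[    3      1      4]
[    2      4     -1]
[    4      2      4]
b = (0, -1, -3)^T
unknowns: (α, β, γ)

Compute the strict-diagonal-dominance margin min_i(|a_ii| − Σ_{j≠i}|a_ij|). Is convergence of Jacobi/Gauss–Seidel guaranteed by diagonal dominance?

row 1: |3| − (1+4) = -2
row 2: |4| − (2+1) = 1
row 3: |4| − (4+2) = -2
minimum over rows = -2 → not strictly diagonally dominant

-2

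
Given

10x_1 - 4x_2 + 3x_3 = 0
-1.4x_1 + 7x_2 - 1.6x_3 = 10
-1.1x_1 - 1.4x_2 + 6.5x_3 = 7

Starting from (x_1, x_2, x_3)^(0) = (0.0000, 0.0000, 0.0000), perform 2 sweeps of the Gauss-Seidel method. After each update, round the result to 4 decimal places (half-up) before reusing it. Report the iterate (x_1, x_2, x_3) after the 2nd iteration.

(0.1561, 1.7763, 1.4859)

Iteration 1:
  x_1 = (0 - (-4)·0.0000 - (3)·0.0000) / (10) = 0.0000
  x_2 = (10 - (-1.4)·0.0000 - (-1.6)·0.0000) / (7) = 1.4286
  x_3 = (7 - (-1.1)·0.0000 - (-1.4)·1.4286) / (6.5) = 1.3846
Iteration 2:
  x_1 = (0 - (-4)·1.4286 - (3)·1.3846) / (10) = 0.1561
  x_2 = (10 - (-1.4)·0.1561 - (-1.6)·1.3846) / (7) = 1.7763
  x_3 = (7 - (-1.1)·0.1561 - (-1.4)·1.7763) / (6.5) = 1.4859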